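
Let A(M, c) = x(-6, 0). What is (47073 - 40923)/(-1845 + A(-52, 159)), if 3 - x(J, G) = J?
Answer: -1025/306 ≈ -3.3497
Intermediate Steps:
x(J, G) = 3 - J
A(M, c) = 9 (A(M, c) = 3 - 1*(-6) = 3 + 6 = 9)
(47073 - 40923)/(-1845 + A(-52, 159)) = (47073 - 40923)/(-1845 + 9) = 6150/(-1836) = 6150*(-1/1836) = -1025/306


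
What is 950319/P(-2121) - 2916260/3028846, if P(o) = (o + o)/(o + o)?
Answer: 1439183492807/1514423 ≈ 9.5032e+5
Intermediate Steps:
P(o) = 1 (P(o) = (2*o)/((2*o)) = (2*o)*(1/(2*o)) = 1)
950319/P(-2121) - 2916260/3028846 = 950319/1 - 2916260/3028846 = 950319*1 - 2916260*1/3028846 = 950319 - 1458130/1514423 = 1439183492807/1514423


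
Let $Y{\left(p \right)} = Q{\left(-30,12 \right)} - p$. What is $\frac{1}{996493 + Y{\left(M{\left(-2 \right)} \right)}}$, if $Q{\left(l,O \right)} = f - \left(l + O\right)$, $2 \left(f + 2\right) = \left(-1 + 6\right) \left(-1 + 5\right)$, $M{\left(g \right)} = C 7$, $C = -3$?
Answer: $\frac{1}{996540} \approx 1.0035 \cdot 10^{-6}$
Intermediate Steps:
$M{\left(g \right)} = -21$ ($M{\left(g \right)} = \left(-3\right) 7 = -21$)
$f = 8$ ($f = -2 + \frac{\left(-1 + 6\right) \left(-1 + 5\right)}{2} = -2 + \frac{5 \cdot 4}{2} = -2 + \frac{1}{2} \cdot 20 = -2 + 10 = 8$)
$Q{\left(l,O \right)} = 8 - O - l$ ($Q{\left(l,O \right)} = 8 - \left(l + O\right) = 8 - \left(O + l\right) = 8 - O - l$)
$Y{\left(p \right)} = 26 - p$ ($Y{\left(p \right)} = \left(8 - 12 - -30\right) - p = \left(8 - 12 + 30\right) - p = 26 - p$)
$\frac{1}{996493 + Y{\left(M{\left(-2 \right)} \right)}} = \frac{1}{996493 + \left(26 - -21\right)} = \frac{1}{996493 + \left(26 + 21\right)} = \frac{1}{996493 + 47} = \frac{1}{996540}$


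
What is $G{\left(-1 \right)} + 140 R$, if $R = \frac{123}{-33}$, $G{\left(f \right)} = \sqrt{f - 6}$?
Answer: $- \frac{5740}{11} + i \sqrt{7} \approx -521.82 + 2.6458 i$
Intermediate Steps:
$G{\left(f \right)} = \sqrt{-6 + f}$
$R = - \frac{41}{11}$ ($R = 123 \left(- \frac{1}{33}\right) = - \frac{41}{11} \approx -3.7273$)
$G{\left(-1 \right)} + 140 R = \sqrt{-6 - 1} + 140 \left(- \frac{41}{11}\right) = \sqrt{-7} - \frac{5740}{11} = i \sqrt{7} - \frac{5740}{11} = - \frac{5740}{11} + i \sqrt{7}$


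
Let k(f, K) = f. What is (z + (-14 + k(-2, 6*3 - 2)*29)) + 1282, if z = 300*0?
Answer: 1210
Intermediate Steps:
z = 0
(z + (-14 + k(-2, 6*3 - 2)*29)) + 1282 = (0 + (-14 - 2*29)) + 1282 = (0 + (-14 - 58)) + 1282 = (0 - 72) + 1282 = -72 + 1282 = 1210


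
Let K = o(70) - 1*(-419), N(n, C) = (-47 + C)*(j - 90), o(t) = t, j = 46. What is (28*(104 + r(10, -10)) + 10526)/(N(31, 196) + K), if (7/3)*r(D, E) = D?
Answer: -13558/6067 ≈ -2.2347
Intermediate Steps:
N(n, C) = 2068 - 44*C (N(n, C) = (-47 + C)*(46 - 90) = (-47 + C)*(-44) = 2068 - 44*C)
K = 489 (K = 70 - 1*(-419) = 70 + 419 = 489)
r(D, E) = 3*D/7
(28*(104 + r(10, -10)) + 10526)/(N(31, 196) + K) = (28*(104 + (3/7)*10) + 10526)/((2068 - 44*196) + 489) = (28*(104 + 30/7) + 10526)/((2068 - 8624) + 489) = (28*(758/7) + 10526)/(-6556 + 489) = (3032 + 10526)/(-6067) = 13558*(-1/6067) = -13558/6067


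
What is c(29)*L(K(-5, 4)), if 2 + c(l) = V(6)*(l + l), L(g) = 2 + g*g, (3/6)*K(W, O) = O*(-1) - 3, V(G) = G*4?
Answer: 275220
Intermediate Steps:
V(G) = 4*G
K(W, O) = -6 - 2*O (K(W, O) = 2*(O*(-1) - 3) = 2*(-O - 3) = 2*(-3 - O) = -6 - 2*O)
L(g) = 2 + g²
c(l) = -2 + 48*l (c(l) = -2 + (4*6)*(l + l) = -2 + 24*(2*l) = -2 + 48*l)
c(29)*L(K(-5, 4)) = (-2 + 48*29)*(2 + (-6 - 2*4)²) = (-2 + 1392)*(2 + (-6 - 8)²) = 1390*(2 + (-14)²) = 1390*(2 + 196) = 1390*198 = 275220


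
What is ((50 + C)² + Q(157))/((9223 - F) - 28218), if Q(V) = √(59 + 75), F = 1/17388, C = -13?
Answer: -23804172/330285061 - 17388*√134/330285061 ≈ -0.072681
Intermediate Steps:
F = 1/17388 ≈ 5.7511e-5
Q(V) = √134
((50 + C)² + Q(157))/((9223 - F) - 28218) = ((50 - 13)² + √134)/((9223 - 1*1/17388) - 28218) = (37² + √134)/((9223 - 1/17388) - 28218) = (1369 + √134)/(160369523/17388 - 28218) = (1369 + √134)/(-330285061/17388) = (1369 + √134)*(-17388/330285061) = -23804172/330285061 - 17388*√134/330285061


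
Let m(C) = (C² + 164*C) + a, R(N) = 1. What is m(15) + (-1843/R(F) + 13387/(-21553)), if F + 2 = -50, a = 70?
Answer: 19642949/21553 ≈ 911.38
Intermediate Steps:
F = -52 (F = -2 - 50 = -52)
m(C) = 70 + C² + 164*C (m(C) = (C² + 164*C) + 70 = 70 + C² + 164*C)
m(15) + (-1843/R(F) + 13387/(-21553)) = (70 + 15² + 164*15) + (-1843/1 + 13387/(-21553)) = (70 + 225 + 2460) + (-1843*1 + 13387*(-1/21553)) = 2755 + (-1843 - 13387/21553) = 2755 - 39735566/21553 = 19642949/21553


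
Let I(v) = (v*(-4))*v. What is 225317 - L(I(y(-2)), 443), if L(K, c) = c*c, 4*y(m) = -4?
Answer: 29068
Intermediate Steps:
y(m) = -1 (y(m) = (1/4)*(-4) = -1)
I(v) = -4*v**2 (I(v) = (-4*v)*v = -4*v**2)
L(K, c) = c**2
225317 - L(I(y(-2)), 443) = 225317 - 1*443**2 = 225317 - 1*196249 = 225317 - 196249 = 29068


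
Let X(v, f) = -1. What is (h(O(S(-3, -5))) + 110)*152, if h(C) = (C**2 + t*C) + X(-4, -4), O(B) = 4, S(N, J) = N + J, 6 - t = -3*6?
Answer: 33592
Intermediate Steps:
t = 24 (t = 6 - (-3)*6 = 6 - 1*(-18) = 6 + 18 = 24)
S(N, J) = J + N
h(C) = -1 + C**2 + 24*C (h(C) = (C**2 + 24*C) - 1 = -1 + C**2 + 24*C)
(h(O(S(-3, -5))) + 110)*152 = ((-1 + 4**2 + 24*4) + 110)*152 = ((-1 + 16 + 96) + 110)*152 = (111 + 110)*152 = 221*152 = 33592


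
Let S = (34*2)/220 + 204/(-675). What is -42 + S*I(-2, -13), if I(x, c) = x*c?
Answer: -103508/2475 ≈ -41.821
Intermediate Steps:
I(x, c) = c*x
S = 17/2475 (S = 68*(1/220) + 204*(-1/675) = 17/55 - 68/225 = 17/2475 ≈ 0.0068687)
-42 + S*I(-2, -13) = -42 + 17*(-13*(-2))/2475 = -42 + (17/2475)*26 = -42 + 442/2475 = -103508/2475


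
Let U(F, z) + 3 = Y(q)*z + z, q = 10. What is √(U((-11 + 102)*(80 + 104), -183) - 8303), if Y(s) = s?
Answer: I*√10319 ≈ 101.58*I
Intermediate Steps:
U(F, z) = -3 + 11*z (U(F, z) = -3 + (10*z + z) = -3 + 11*z)
√(U((-11 + 102)*(80 + 104), -183) - 8303) = √((-3 + 11*(-183)) - 8303) = √((-3 - 2013) - 8303) = √(-2016 - 8303) = √(-10319) = I*√10319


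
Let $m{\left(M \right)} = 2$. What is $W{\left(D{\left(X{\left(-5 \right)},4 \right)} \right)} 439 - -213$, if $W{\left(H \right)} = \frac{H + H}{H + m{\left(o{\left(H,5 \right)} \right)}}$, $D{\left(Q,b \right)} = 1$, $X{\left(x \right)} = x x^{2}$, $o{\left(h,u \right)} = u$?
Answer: $\frac{1517}{3} \approx 505.67$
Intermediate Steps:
$X{\left(x \right)} = x^{3}$
$W{\left(H \right)} = \frac{2 H}{2 + H}$ ($W{\left(H \right)} = \frac{H + H}{H + 2} = \frac{2 H}{2 + H}$)
$W{\left(D{\left(X{\left(-5 \right)},4 \right)} \right)} 439 - -213 = 2 \cdot 1 \frac{1}{2 + 1} \cdot 439 - -213 = 2 \cdot 1 \cdot \frac{1}{3} \cdot 439 + \left(-24 + 237\right) = 2 \cdot 1 \cdot \frac{1}{3} \cdot 439 + 213 = \frac{2}{3} \cdot 439 + 213 = \frac{878}{3} + 213 = \frac{1517}{3}$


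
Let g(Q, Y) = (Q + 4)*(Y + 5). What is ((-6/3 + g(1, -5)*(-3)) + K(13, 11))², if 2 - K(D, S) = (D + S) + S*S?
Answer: 21025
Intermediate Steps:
K(D, S) = 2 - D - S - S² (K(D, S) = 2 - ((D + S) + S*S) = 2 - ((D + S) + S²) = 2 - (D + S + S²) = 2 + (-D - S - S²) = 2 - D - S - S²)
g(Q, Y) = (4 + Q)*(5 + Y)
((-6/3 + g(1, -5)*(-3)) + K(13, 11))² = ((-6/3 + (20 + 4*(-5) + 5*1 + 1*(-5))*(-3)) + (2 - 1*13 - 1*11 - 1*11²))² = ((-6*⅓ + (20 - 20 + 5 - 5)*(-3)) + (2 - 13 - 11 - 1*121))² = ((-2 + 0*(-3)) + (2 - 13 - 11 - 121))² = ((-2 + 0) - 143)² = (-2 - 143)² = (-145)² = 21025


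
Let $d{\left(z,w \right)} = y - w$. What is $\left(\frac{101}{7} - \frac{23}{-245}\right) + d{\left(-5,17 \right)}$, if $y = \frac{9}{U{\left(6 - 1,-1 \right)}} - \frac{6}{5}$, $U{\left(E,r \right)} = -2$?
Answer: $- \frac{4007}{490} \approx -8.1776$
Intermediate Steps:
$y = - \frac{57}{10}$ ($y = \frac{9}{-2} - \frac{6}{5} = 9 \left(- \frac{1}{2}\right) - \frac{6}{5} = - \frac{9}{2} - \frac{6}{5} = - \frac{57}{10} \approx -5.7$)
$d{\left(z,w \right)} = - \frac{57}{10} - w$
$\left(\frac{101}{7} - \frac{23}{-245}\right) + d{\left(-5,17 \right)} = \left(\frac{101}{7} - \frac{23}{-245}\right) - \frac{227}{10} = \left(101 \cdot \frac{1}{7} - - \frac{23}{245}\right) - \frac{227}{10} = \left(\frac{101}{7} + \frac{23}{245}\right) - \frac{227}{10} = \frac{3558}{245} - \frac{227}{10} = - \frac{4007}{490}$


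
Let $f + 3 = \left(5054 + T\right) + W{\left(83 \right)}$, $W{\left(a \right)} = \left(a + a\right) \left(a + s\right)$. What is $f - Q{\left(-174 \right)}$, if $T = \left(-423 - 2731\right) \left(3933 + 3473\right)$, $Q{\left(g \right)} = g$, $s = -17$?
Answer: $-23342343$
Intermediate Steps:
$T = -23358524$ ($T = \left(-3154\right) 7406 = -23358524$)
$W{\left(a \right)} = 2 a \left(-17 + a\right)$ ($W{\left(a \right)} = \left(a + a\right) \left(a - 17\right) = 2 a \left(-17 + a\right)$)
$f = -23342517$ ($f = -3 + \left(\left(5054 - 23358524\right) + 2 \cdot 83 \left(-17 + 83\right)\right) = -3 - \left(23353470 - 10956\right) = -3 + \left(-23353470 + 10956\right) = -3 - 23342514 = -23342517$)
$f - Q{\left(-174 \right)} = -23342517 - -174 = -23342517 + 174 = -23342343$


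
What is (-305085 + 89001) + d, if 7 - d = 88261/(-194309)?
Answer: -41985617532/194309 ≈ -2.1608e+5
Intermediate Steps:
d = 1448424/194309 (d = 7 - 88261/(-194309) = 7 - 88261*(-1)/194309 = 7 - 1*(-88261/194309) = 7 + 88261/194309 = 1448424/194309 ≈ 7.4542)
(-305085 + 89001) + d = (-305085 + 89001) + 1448424/194309 = -216084 + 1448424/194309 = -41985617532/194309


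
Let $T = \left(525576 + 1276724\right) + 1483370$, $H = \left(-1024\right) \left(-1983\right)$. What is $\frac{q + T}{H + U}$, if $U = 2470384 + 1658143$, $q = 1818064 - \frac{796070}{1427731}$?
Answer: $\frac{7286758451484}{8793565128989} \approx 0.82865$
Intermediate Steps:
$H = 2030592$
$T = 3285670$ ($T = 1802300 + 1483370 = 3285670$)
$q = \frac{2595705536714}{1427731}$ ($q = 1818064 - \frac{796070}{1427731} = \frac{2595705536714}{1427731} \approx 1.8181 \cdot 10^{6}$)
$U = 4128527$
$\frac{q + T}{H + U} = \frac{\frac{2595705536714}{1427731} + 3285670}{2030592 + 4128527} = \frac{7286758451484}{1427731 \cdot 6159119} = \frac{7286758451484}{1427731} \cdot \frac{1}{6159119} = \frac{7286758451484}{8793565128989}$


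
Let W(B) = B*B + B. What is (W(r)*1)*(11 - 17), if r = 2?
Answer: -36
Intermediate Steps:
W(B) = B + B² (W(B) = B² + B = B + B²)
(W(r)*1)*(11 - 17) = ((2*(1 + 2))*1)*(11 - 17) = ((2*3)*1)*(-6) = (6*1)*(-6) = 6*(-6) = -36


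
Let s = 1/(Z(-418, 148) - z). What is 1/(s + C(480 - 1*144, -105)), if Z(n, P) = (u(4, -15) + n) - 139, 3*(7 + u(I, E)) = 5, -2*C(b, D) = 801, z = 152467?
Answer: -459088/183864747 ≈ -0.0024969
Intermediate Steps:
C(b, D) = -801/2 (C(b, D) = -½*801 = -801/2)
u(I, E) = -16/3 (u(I, E) = -7 + (⅓)*5 = -7 + 5/3 = -16/3)
Z(n, P) = -433/3 + n (Z(n, P) = (-16/3 + n) - 139 = -433/3 + n)
s = -3/459088 (s = 1/((-433/3 - 418) - 1*152467) = 1/(-1687/3 - 152467) = 1/(-459088/3) = -3/459088 ≈ -6.5347e-6)
1/(s + C(480 - 1*144, -105)) = 1/(-3/459088 - 801/2) = 1/(-183864747/459088) = -459088/183864747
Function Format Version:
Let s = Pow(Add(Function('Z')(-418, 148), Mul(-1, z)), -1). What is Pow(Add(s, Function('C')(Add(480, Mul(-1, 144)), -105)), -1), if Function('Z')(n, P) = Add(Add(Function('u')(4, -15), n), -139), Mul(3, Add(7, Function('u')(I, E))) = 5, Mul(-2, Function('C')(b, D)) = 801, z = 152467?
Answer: Rational(-459088, 183864747) ≈ -0.0024969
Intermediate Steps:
Function('C')(b, D) = Rational(-801, 2) (Function('C')(b, D) = Mul(Rational(-1, 2), 801) = Rational(-801, 2))
Function('u')(I, E) = Rational(-16, 3) (Function('u')(I, E) = Add(-7, Mul(Rational(1, 3), 5)) = Add(-7, Rational(5, 3)) = Rational(-16, 3))
Function('Z')(n, P) = Add(Rational(-433, 3), n) (Function('Z')(n, P) = Add(Add(Rational(-16, 3), n), -139) = Add(Rational(-433, 3), n))
s = Rational(-3, 459088) (s = Pow(Add(Add(Rational(-433, 3), -418), Mul(-1, 152467)), -1) = Pow(Add(Rational(-1687, 3), -152467), -1) = Pow(Rational(-459088, 3), -1) = Rational(-3, 459088) ≈ -6.5347e-6)
Pow(Add(s, Function('C')(Add(480, Mul(-1, 144)), -105)), -1) = Pow(Add(Rational(-3, 459088), Rational(-801, 2)), -1) = Pow(Rational(-183864747, 459088), -1) = Rational(-459088, 183864747)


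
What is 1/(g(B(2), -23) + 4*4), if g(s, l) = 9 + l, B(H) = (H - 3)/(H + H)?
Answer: ½ ≈ 0.50000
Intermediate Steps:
B(H) = (-3 + H)/(2*H) (B(H) = (-3 + H)/((2*H)) = (-3 + H)*(1/(2*H)) = (-3 + H)/(2*H))
1/(g(B(2), -23) + 4*4) = 1/((9 - 23) + 4*4) = 1/(-14 + 16) = 1/2 = ½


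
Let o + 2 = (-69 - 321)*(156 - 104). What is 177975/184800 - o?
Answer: 7139603/352 ≈ 20283.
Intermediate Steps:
o = -20282 (o = -2 + (-69 - 321)*(156 - 104) = -2 - 390*52 = -2 - 20280 = -20282)
177975/184800 - o = 177975/184800 - 1*(-20282) = 177975*(1/184800) + 20282 = 339/352 + 20282 = 7139603/352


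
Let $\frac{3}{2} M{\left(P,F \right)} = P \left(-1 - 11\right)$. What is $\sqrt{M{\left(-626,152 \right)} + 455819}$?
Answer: $3 \sqrt{51203} \approx 678.84$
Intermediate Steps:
$M{\left(P,F \right)} = - 8 P$ ($M{\left(P,F \right)} = \frac{2 P \left(-1 - 11\right)}{3} = \frac{2 P \left(-12\right)}{3} = \frac{2 \left(- 12 P\right)}{3} = - 8 P$)
$\sqrt{M{\left(-626,152 \right)} + 455819} = \sqrt{\left(-8\right) \left(-626\right) + 455819} = \sqrt{5008 + 455819} = \sqrt{460827} = 3 \sqrt{51203}$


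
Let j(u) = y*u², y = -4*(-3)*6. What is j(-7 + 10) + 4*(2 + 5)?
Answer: 676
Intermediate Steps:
y = 72 (y = 12*6 = 72)
j(u) = 72*u²
j(-7 + 10) + 4*(2 + 5) = 72*(-7 + 10)² + 4*(2 + 5) = 72*3² + 4*7 = 72*9 + 28 = 648 + 28 = 676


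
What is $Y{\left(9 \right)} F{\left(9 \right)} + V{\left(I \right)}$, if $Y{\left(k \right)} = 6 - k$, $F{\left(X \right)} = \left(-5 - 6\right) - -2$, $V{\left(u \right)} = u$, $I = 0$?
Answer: $27$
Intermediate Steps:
$F{\left(X \right)} = -9$ ($F{\left(X \right)} = \left(-5 - 6\right) + 2 = -11 + 2 = -9$)
$Y{\left(9 \right)} F{\left(9 \right)} + V{\left(I \right)} = \left(6 - 9\right) \left(-9\right) + 0 = \left(-3\right) \left(-9\right) + 0 = 27 + 0 = 27$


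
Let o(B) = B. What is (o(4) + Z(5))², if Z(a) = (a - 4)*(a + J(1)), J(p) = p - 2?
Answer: 64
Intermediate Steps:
J(p) = -2 + p
Z(a) = (-1 + a)*(-4 + a) (Z(a) = (a - 4)*(a + (-2 + 1)) = (-4 + a)*(a - 1) = (-4 + a)*(-1 + a) = (-1 + a)*(-4 + a))
(o(4) + Z(5))² = (4 + (4 + 5² - 5*5))² = (4 + (4 + 25 - 25))² = (4 + 4)² = 8² = 64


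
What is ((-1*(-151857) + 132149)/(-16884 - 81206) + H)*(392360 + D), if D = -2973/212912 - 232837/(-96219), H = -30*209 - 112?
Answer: -2517079256028515401934041/1004744684759760 ≈ -2.5052e+9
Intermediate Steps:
H = -6382 (H = -6270 - 112 = -6382)
D = 49287732257/20486179728 (D = -2973*1/212912 - 232837*(-1/96219) = -2973/212912 + 232837/96219 = 49287732257/20486179728 ≈ 2.4059)
((-1*(-151857) + 132149)/(-16884 - 81206) + H)*(392360 + D) = ((-1*(-151857) + 132149)/(-16884 - 81206) - 6382)*(392360 + 49287732257/20486179728) = ((151857 + 132149)/(-98090) - 6382)*(8038006765810337/20486179728) = (284006*(-1/98090) - 6382)*(8038006765810337/20486179728) = (-142003/49045 - 6382)*(8038006765810337/20486179728) = -313147193/49045*8038006765810337/20486179728 = -2517079256028515401934041/1004744684759760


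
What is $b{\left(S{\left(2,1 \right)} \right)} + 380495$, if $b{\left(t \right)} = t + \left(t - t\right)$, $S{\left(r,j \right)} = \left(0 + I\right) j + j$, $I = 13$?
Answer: $380509$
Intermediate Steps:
$S{\left(r,j \right)} = 14 j$ ($S{\left(r,j \right)} = \left(0 + 13\right) j + j = 13 j + j = 14 j$)
$b{\left(t \right)} = t$ ($b{\left(t \right)} = t + 0 = t$)
$b{\left(S{\left(2,1 \right)} \right)} + 380495 = 14 \cdot 1 + 380495 = 14 + 380495 = 380509$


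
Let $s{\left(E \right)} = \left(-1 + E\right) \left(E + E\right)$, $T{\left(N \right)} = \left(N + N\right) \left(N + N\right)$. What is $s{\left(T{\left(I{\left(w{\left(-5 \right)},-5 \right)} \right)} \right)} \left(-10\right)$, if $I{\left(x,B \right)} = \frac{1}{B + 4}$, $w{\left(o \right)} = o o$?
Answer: $-240$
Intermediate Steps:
$w{\left(o \right)} = o^{2}$
$I{\left(x,B \right)} = \frac{1}{4 + B}$
$T{\left(N \right)} = 4 N^{2}$ ($T{\left(N \right)} = 2 N 2 N = 4 N^{2}$)
$s{\left(E \right)} = 2 E \left(-1 + E\right)$ ($s{\left(E \right)} = \left(-1 + E\right) 2 E = 2 E \left(-1 + E\right)$)
$s{\left(T{\left(I{\left(w{\left(-5 \right)},-5 \right)} \right)} \right)} \left(-10\right) = 2 \cdot 4 \left(\frac{1}{4 - 5}\right)^{2} \left(-1 + 4 \left(\frac{1}{4 - 5}\right)^{2}\right) \left(-10\right) = 2 \cdot 4 \left(\frac{1}{-1}\right)^{2} \left(-1 + 4 \left(\frac{1}{-1}\right)^{2}\right) \left(-10\right) = 2 \cdot 4 \left(-1\right)^{2} \left(-1 + 4 \left(-1\right)^{2}\right) \left(-10\right) = 2 \cdot 4 \cdot 1 \left(-1 + 4 \cdot 1\right) \left(-10\right) = 2 \cdot 4 \left(-1 + 4\right) \left(-10\right) = 2 \cdot 4 \cdot 3 \left(-10\right) = 24 \left(-10\right) = -240$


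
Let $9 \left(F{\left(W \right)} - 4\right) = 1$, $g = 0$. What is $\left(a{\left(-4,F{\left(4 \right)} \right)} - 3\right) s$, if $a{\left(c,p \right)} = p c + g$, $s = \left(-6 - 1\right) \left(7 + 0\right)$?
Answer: $\frac{8575}{9} \approx 952.78$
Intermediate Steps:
$F{\left(W \right)} = \frac{37}{9}$ ($F{\left(W \right)} = 4 + \frac{1}{9} \cdot 1 = 4 + \frac{1}{9} = \frac{37}{9}$)
$s = -49$ ($s = \left(-7\right) 7 = -49$)
$a{\left(c,p \right)} = c p$ ($a{\left(c,p \right)} = p c + 0 = c p + 0 = c p$)
$\left(a{\left(-4,F{\left(4 \right)} \right)} - 3\right) s = \left(\left(-4\right) \frac{37}{9} - 3\right) \left(-49\right) = \left(- \frac{148}{9} - 3\right) \left(-49\right) = \left(- \frac{175}{9}\right) \left(-49\right) = \frac{8575}{9}$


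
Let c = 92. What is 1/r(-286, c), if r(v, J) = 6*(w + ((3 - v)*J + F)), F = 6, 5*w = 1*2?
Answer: 5/797832 ≈ 6.2670e-6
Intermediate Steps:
w = 2/5 (w = (1*2)/5 = (1/5)*2 = 2/5 ≈ 0.40000)
r(v, J) = 192/5 + 6*J*(3 - v) (r(v, J) = 6*(2/5 + ((3 - v)*J + 6)) = 6*(2/5 + (J*(3 - v) + 6)) = 6*(2/5 + (6 + J*(3 - v))) = 6*(32/5 + J*(3 - v)) = 192/5 + 6*J*(3 - v))
1/r(-286, c) = 1/(192/5 + 18*92 - 6*92*(-286)) = 1/(192/5 + 1656 + 157872) = 1/(797832/5) = 5/797832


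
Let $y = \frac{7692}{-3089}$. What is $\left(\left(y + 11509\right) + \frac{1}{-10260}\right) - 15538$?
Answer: $- \frac{127770584069}{31693140} \approx -4031.5$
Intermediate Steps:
$y = - \frac{7692}{3089}$ ($y = 7692 \left(- \frac{1}{3089}\right) = - \frac{7692}{3089} \approx -2.4901$)
$\left(\left(y + 11509\right) + \frac{1}{-10260}\right) - 15538 = \left(\left(- \frac{7692}{3089} + 11509\right) + \frac{1}{-10260}\right) - 15538 = \left(\frac{35543609}{3089} - \frac{1}{10260}\right) - 15538 = \frac{364677425251}{31693140} - 15538 = - \frac{127770584069}{31693140}$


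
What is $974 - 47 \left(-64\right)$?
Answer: $3982$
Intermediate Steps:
$974 - 47 \left(-64\right) = 974 - -3008 = 974 + 3008 = 3982$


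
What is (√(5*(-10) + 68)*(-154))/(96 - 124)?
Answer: 33*√2/2 ≈ 23.335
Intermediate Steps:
(√(5*(-10) + 68)*(-154))/(96 - 124) = (√(-50 + 68)*(-154))/(-28) = (√18*(-154))*(-1/28) = ((3*√2)*(-154))*(-1/28) = -462*√2*(-1/28) = 33*√2/2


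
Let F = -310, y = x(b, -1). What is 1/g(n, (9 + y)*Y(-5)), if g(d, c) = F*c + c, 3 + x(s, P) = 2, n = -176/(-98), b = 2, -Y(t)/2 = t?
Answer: -1/24720 ≈ -4.0453e-5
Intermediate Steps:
Y(t) = -2*t
n = 88/49 (n = -176*(-1/98) = 88/49 ≈ 1.7959)
x(s, P) = -1 (x(s, P) = -3 + 2 = -1)
y = -1
g(d, c) = -309*c (g(d, c) = -310*c + c = -309*c)
1/g(n, (9 + y)*Y(-5)) = 1/(-309*(9 - 1)*(-2*(-5))) = 1/(-2472*10) = 1/(-309*80) = 1/(-24720) = -1/24720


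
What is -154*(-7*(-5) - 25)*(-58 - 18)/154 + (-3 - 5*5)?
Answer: 732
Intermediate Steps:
-154*(-7*(-5) - 25)*(-58 - 18)/154 + (-3 - 5*5) = -154*(35 - 25)*(-76)/154 + (-3 - 25) = -154*10*(-76)/154 - 28 = -(-117040)/154 - 28 = -154*(-380/77) - 28 = 760 - 28 = 732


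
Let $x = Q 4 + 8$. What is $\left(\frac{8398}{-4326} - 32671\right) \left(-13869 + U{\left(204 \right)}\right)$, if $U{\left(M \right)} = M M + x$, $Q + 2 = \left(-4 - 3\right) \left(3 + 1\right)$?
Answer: $- \frac{1953008892220}{2163} \approx -9.0292 \cdot 10^{8}$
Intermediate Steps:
$Q = -30$ ($Q = -2 + \left(-4 - 3\right) \left(3 + 1\right) = -2 - 28 = -30$)
$x = -112$ ($x = \left(-30\right) 4 + 8 = -120 + 8 = -112$)
$U{\left(M \right)} = -112 + M^{2}$ ($U{\left(M \right)} = M M - 112 = M^{2} - 112 = -112 + M^{2}$)
$\left(\frac{8398}{-4326} - 32671\right) \left(-13869 + U{\left(204 \right)}\right) = \left(\frac{8398}{-4326} - 32671\right) \left(-13869 - \left(112 - 204^{2}\right)\right) = \left(8398 \left(- \frac{1}{4326}\right) - 32671\right) \left(-13869 + \left(-112 + 41616\right)\right) = \left(- \frac{4199}{2163} - 32671\right) \left(-13869 + 41504\right) = \left(- \frac{70671572}{2163}\right) 27635 = - \frac{1953008892220}{2163}$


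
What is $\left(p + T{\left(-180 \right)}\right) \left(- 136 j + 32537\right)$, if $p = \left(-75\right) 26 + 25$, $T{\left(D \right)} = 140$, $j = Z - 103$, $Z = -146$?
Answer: $-118525785$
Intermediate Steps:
$j = -249$ ($j = -146 - 103 = -249$)
$p = -1925$ ($p = -1950 + 25 = -1925$)
$\left(p + T{\left(-180 \right)}\right) \left(- 136 j + 32537\right) = \left(-1925 + 140\right) \left(\left(-136\right) \left(-249\right) + 32537\right) = - 1785 \left(33864 + 32537\right) = \left(-1785\right) 66401 = -118525785$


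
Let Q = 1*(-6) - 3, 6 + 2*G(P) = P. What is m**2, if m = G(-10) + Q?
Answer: 289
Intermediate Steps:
G(P) = -3 + P/2
Q = -9 (Q = -6 - 3 = -9)
m = -17 (m = (-3 + (1/2)*(-10)) - 9 = (-3 - 5) - 9 = -8 - 9 = -17)
m**2 = (-17)**2 = 289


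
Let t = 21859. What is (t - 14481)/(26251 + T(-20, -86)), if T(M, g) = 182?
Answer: 7378/26433 ≈ 0.27912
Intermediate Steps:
(t - 14481)/(26251 + T(-20, -86)) = (21859 - 14481)/(26251 + 182) = 7378/26433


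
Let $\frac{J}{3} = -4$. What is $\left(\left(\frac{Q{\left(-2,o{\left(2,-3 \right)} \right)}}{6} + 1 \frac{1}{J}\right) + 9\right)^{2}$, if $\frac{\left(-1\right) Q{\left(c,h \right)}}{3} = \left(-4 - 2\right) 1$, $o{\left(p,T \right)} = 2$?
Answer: $\frac{20449}{144} \approx 142.01$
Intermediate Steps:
$J = -12$ ($J = 3 \left(-4\right) = -12$)
$Q{\left(c,h \right)} = 18$ ($Q{\left(c,h \right)} = - 3 \left(-4 - 2\right) 1 = - 3 \left(\left(-6\right) 1\right) = \left(-3\right) \left(-6\right) = 18$)
$\left(\left(\frac{Q{\left(-2,o{\left(2,-3 \right)} \right)}}{6} + 1 \frac{1}{J}\right) + 9\right)^{2} = \left(\left(\frac{18}{6} + 1 \frac{1}{-12}\right) + 9\right)^{2} = \left(\left(18 \cdot \frac{1}{6} + 1 \left(- \frac{1}{12}\right)\right) + 9\right)^{2} = \left(\left(3 - \frac{1}{12}\right) + 9\right)^{2} = \left(\frac{35}{12} + 9\right)^{2} = \left(\frac{143}{12}\right)^{2} = \frac{20449}{144}$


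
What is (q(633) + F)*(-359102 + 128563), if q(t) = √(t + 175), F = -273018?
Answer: 62941296702 - 461078*√202 ≈ 6.2935e+10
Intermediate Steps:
q(t) = √(175 + t)
(q(633) + F)*(-359102 + 128563) = (√(175 + 633) - 273018)*(-359102 + 128563) = (√808 - 273018)*(-230539) = (2*√202 - 273018)*(-230539) = (-273018 + 2*√202)*(-230539) = 62941296702 - 461078*√202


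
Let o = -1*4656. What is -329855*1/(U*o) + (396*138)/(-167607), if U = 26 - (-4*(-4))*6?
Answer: -147670471/110356512 ≈ -1.3381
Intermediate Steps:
o = -4656
U = -70 (U = 26 - 16*6 = 26 - 1*96 = 26 - 96 = -70)
-329855*1/(U*o) + (396*138)/(-167607) = -329855/((-70*(-4656))) + (396*138)/(-167607) = -329855/325920 + 54648*(-1/167607) = -329855*1/325920 - 552/1693 = -65971/65184 - 552/1693 = -147670471/110356512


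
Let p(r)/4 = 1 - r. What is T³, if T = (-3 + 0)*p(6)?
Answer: 216000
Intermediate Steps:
p(r) = 4 - 4*r (p(r) = 4*(1 - r) = 4 - 4*r)
T = 60 (T = (-3 + 0)*(4 - 4*6) = -3*(4 - 24) = -3*(-20) = 60)
T³ = 60³ = 216000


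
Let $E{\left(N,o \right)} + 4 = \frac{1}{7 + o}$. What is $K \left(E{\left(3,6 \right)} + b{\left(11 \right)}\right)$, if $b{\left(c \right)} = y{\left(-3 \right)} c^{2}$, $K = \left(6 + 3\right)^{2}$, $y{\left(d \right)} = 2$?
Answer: $\frac{250695}{13} \approx 19284.0$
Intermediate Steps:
$E{\left(N,o \right)} = -4 + \frac{1}{7 + o}$
$K = 81$ ($K = 9^{2} = 81$)
$b{\left(c \right)} = 2 c^{2}$
$K \left(E{\left(3,6 \right)} + b{\left(11 \right)}\right) = 81 \left(\frac{-27 - 24}{7 + 6} + 2 \cdot 11^{2}\right) = 81 \left(\frac{-27 - 24}{13} + 2 \cdot 121\right) = 81 \left(\frac{1}{13} \left(-51\right) + 242\right) = 81 \left(- \frac{51}{13} + 242\right) = 81 \cdot \frac{3095}{13} = \frac{250695}{13}$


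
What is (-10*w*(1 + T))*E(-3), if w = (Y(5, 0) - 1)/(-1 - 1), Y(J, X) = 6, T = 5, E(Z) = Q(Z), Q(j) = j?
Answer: -450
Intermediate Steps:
E(Z) = Z
w = -5/2 (w = (6 - 1)/(-1 - 1) = 5/(-2) = 5*(-1/2) = -5/2 ≈ -2.5000)
(-10*w*(1 + T))*E(-3) = -(-25)*(1 + 5)*(-3) = -(-25)*6*(-3) = -10*(-15)*(-3) = 150*(-3) = -450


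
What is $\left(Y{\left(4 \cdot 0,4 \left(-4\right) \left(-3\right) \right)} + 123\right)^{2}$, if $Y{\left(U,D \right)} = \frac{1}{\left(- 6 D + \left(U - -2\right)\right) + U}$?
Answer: $\frac{1237421329}{81796} \approx 15128.0$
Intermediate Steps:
$Y{\left(U,D \right)} = \frac{1}{2 - 6 D + 2 U}$ ($Y{\left(U,D \right)} = \frac{1}{\left(- 6 D + \left(U + 2\right)\right) + U} = \frac{1}{\left(- 6 D + \left(2 + U\right)\right) + U} = \frac{1}{\left(2 + U - 6 D\right) + U} = \frac{1}{2 - 6 D + 2 U}$)
$\left(Y{\left(4 \cdot 0,4 \left(-4\right) \left(-3\right) \right)} + 123\right)^{2} = \left(\frac{1}{2 \left(1 + 4 \cdot 0 - 3 \cdot 4 \left(-4\right) \left(-3\right)\right)} + 123\right)^{2} = \left(\frac{1}{2 \left(1 + 0 - 3 \left(\left(-16\right) \left(-3\right)\right)\right)} + 123\right)^{2} = \left(\frac{1}{2 \left(1 + 0 - 144\right)} + 123\right)^{2} = \left(\frac{1}{2 \left(-143\right)} + 123\right)^{2} = \left(\frac{1}{2} \left(- \frac{1}{143}\right) + 123\right)^{2} = \left(- \frac{1}{286} + 123\right)^{2} = \left(\frac{35177}{286}\right)^{2} = \frac{1237421329}{81796}$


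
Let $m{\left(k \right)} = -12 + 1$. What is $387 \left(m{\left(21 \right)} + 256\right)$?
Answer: $94815$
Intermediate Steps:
$m{\left(k \right)} = -11$
$387 \left(m{\left(21 \right)} + 256\right) = 387 \left(-11 + 256\right) = 387 \cdot 245 = 94815$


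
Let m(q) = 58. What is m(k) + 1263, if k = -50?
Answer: 1321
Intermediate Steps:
m(k) + 1263 = 58 + 1263 = 1321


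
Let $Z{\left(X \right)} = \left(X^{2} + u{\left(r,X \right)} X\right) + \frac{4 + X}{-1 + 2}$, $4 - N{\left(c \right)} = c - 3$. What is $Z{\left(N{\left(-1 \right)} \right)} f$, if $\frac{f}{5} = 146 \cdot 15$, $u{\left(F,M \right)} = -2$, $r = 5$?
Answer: $657000$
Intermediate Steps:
$N{\left(c \right)} = 7 - c$ ($N{\left(c \right)} = 4 - \left(c - 3\right) = 4 - \left(-3 + c\right) = 7 - c$)
$f = 10950$ ($f = 5 \cdot 146 \cdot 15 = 5 \cdot 2190 = 10950$)
$Z{\left(X \right)} = 4 + X^{2} - X$ ($Z{\left(X \right)} = \left(X^{2} - 2 X\right) + \frac{4 + X}{-1 + 2} = \left(X^{2} - 2 X\right) + \frac{4 + X}{1} = \left(X^{2} - 2 X\right) + \left(4 + X\right) 1 = \left(X^{2} - 2 X\right) + \left(4 + X\right) = 4 + X^{2} - X$)
$Z{\left(N{\left(-1 \right)} \right)} f = \left(4 + \left(7 - -1\right)^{2} - \left(7 - -1\right)\right) 10950 = \left(4 + \left(7 + 1\right)^{2} - \left(7 + 1\right)\right) 10950 = \left(4 + 8^{2} - 8\right) 10950 = \left(4 + 64 - 8\right) 10950 = 60 \cdot 10950 = 657000$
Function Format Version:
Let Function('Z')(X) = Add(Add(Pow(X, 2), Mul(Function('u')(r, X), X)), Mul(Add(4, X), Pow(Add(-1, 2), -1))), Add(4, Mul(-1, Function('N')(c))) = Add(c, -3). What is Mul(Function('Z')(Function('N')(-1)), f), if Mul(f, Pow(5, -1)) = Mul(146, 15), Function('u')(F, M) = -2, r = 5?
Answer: 657000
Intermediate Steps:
Function('N')(c) = Add(7, Mul(-1, c)) (Function('N')(c) = Add(4, Mul(-1, Add(c, -3))) = Add(4, Mul(-1, Add(-3, c))) = Add(4, Add(3, Mul(-1, c))) = Add(7, Mul(-1, c)))
f = 10950 (f = Mul(5, Mul(146, 15)) = Mul(5, 2190) = 10950)
Function('Z')(X) = Add(4, Pow(X, 2), Mul(-1, X)) (Function('Z')(X) = Add(Add(Pow(X, 2), Mul(-2, X)), Mul(Add(4, X), Pow(Add(-1, 2), -1))) = Add(Add(Pow(X, 2), Mul(-2, X)), Mul(Add(4, X), Pow(1, -1))) = Add(Add(Pow(X, 2), Mul(-2, X)), Mul(Add(4, X), 1)) = Add(Add(Pow(X, 2), Mul(-2, X)), Add(4, X)) = Add(4, Pow(X, 2), Mul(-1, X)))
Mul(Function('Z')(Function('N')(-1)), f) = Mul(Add(4, Pow(Add(7, Mul(-1, -1)), 2), Mul(-1, Add(7, Mul(-1, -1)))), 10950) = Mul(Add(4, Pow(Add(7, 1), 2), Mul(-1, Add(7, 1))), 10950) = Mul(Add(4, Pow(8, 2), Mul(-1, 8)), 10950) = Mul(Add(4, 64, -8), 10950) = Mul(60, 10950) = 657000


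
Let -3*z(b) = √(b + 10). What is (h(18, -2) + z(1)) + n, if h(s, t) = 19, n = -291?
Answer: -272 - √11/3 ≈ -273.11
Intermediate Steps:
z(b) = -√(10 + b)/3 (z(b) = -√(b + 10)/3 = -√(10 + b)/3)
(h(18, -2) + z(1)) + n = (19 - √(10 + 1)/3) - 291 = (19 - √11/3) - 291 = -272 - √11/3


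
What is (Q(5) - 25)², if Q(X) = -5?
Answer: 900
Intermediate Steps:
(Q(5) - 25)² = (-5 - 25)² = (-30)² = 900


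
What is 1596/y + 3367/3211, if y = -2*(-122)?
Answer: 114352/15067 ≈ 7.5896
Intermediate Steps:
y = 244
1596/y + 3367/3211 = 1596/244 + 3367/3211 = 1596*(1/244) + 3367*(1/3211) = 399/61 + 259/247 = 114352/15067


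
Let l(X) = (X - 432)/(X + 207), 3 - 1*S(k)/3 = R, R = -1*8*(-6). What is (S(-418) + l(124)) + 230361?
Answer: 76204498/331 ≈ 2.3023e+5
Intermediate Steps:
R = 48 (R = -8*(-6) = 48)
S(k) = -135 (S(k) = 9 - 3*48 = 9 - 144 = -135)
l(X) = (-432 + X)/(207 + X)
(S(-418) + l(124)) + 230361 = (-135 + (-432 + 124)/(207 + 124)) + 230361 = (-135 - 308/331) + 230361 = -44993/331 + 230361 = 76204498/331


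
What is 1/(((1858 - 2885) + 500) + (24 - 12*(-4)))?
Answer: -1/455 ≈ -0.0021978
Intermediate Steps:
1/(((1858 - 2885) + 500) + (24 - 12*(-4))) = 1/((-1027 + 500) + (24 + 48)) = 1/(-527 + 72) = 1/(-455) = -1/455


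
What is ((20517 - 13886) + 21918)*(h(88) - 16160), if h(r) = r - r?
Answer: -461351840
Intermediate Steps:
h(r) = 0
((20517 - 13886) + 21918)*(h(88) - 16160) = ((20517 - 13886) + 21918)*(0 - 16160) = (6631 + 21918)*(-16160) = 28549*(-16160) = -461351840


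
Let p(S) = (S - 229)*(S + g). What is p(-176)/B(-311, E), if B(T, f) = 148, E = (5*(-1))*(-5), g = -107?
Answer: 114615/148 ≈ 774.43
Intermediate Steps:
p(S) = (-229 + S)*(-107 + S) (p(S) = (S - 229)*(S - 107) = (-229 + S)*(-107 + S))
E = 25 (E = -5*(-5) = 25)
p(-176)/B(-311, E) = (24503 + (-176)² - 336*(-176))/148 = (24503 + 30976 + 59136)*(1/148) = 114615*(1/148) = 114615/148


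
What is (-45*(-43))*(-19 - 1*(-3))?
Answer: -30960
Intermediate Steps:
(-45*(-43))*(-19 - 1*(-3)) = 1935*(-19 + 3) = 1935*(-16) = -30960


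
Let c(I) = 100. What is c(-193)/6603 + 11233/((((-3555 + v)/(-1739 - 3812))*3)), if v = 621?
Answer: 137242290383/19373202 ≈ 7084.1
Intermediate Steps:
c(-193)/6603 + 11233/((((-3555 + v)/(-1739 - 3812))*3)) = 100/6603 + 11233/((((-3555 + 621)/(-1739 - 3812))*3)) = 100*(1/6603) + 11233/((-2934/(-5551)*3)) = 100/6603 + 11233/((-2934*(-1/5551)*3)) = 100/6603 + 11233/(((2934/5551)*3)) = 100/6603 + 11233/(8802/5551) = 100/6603 + 11233*(5551/8802) = 100/6603 + 62354383/8802 = 137242290383/19373202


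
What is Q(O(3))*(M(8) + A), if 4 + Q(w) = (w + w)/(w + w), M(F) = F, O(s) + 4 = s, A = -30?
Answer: 66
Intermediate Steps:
O(s) = -4 + s
Q(w) = -3 (Q(w) = -4 + (w + w)/(w + w) = -4 + (2*w)/((2*w)) = -4 + (2*w)*(1/(2*w)) = -4 + 1 = -3)
Q(O(3))*(M(8) + A) = -3*(8 - 30) = -3*(-22) = 66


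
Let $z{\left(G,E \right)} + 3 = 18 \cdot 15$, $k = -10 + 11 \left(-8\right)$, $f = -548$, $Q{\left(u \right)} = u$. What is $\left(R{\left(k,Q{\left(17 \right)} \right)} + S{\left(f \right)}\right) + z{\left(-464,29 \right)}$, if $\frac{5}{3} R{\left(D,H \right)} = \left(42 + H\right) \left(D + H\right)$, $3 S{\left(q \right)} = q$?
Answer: $- \frac{41746}{15} \approx -2783.1$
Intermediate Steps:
$k = -98$ ($k = -10 - 88 = -98$)
$S{\left(q \right)} = \frac{q}{3}$
$R{\left(D,H \right)} = \frac{3 \left(42 + H\right) \left(D + H\right)}{5}$
$z{\left(G,E \right)} = 267$ ($z{\left(G,E \right)} = -3 + 18 \cdot 15 = -3 + 270 = 267$)
$\left(R{\left(k,Q{\left(17 \right)} \right)} + S{\left(f \right)}\right) + z{\left(-464,29 \right)} = \left(\left(\frac{3 \cdot 17^{2}}{5} + \frac{126}{5} \left(-98\right) + \frac{126}{5} \cdot 17 + \frac{3}{5} \left(-98\right) 17\right) + \frac{1}{3} \left(-548\right)\right) + 267 = \left(\left(\frac{3}{5} \cdot 289 - \frac{12348}{5} + \frac{2142}{5} - \frac{4998}{5}\right) - \frac{548}{3}\right) + 267 = \left(\left(\frac{867}{5} - \frac{12348}{5} + \frac{2142}{5} - \frac{4998}{5}\right) - \frac{548}{3}\right) + 267 = \left(- \frac{14337}{5} - \frac{548}{3}\right) + 267 = - \frac{45751}{15} + 267 = - \frac{41746}{15}$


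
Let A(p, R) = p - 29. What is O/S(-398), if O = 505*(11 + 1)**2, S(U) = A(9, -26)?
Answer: -3636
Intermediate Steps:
A(p, R) = -29 + p
S(U) = -20 (S(U) = -29 + 9 = -20)
O = 72720 (O = 505*12**2 = 505*144 = 72720)
O/S(-398) = 72720/(-20) = 72720*(-1/20) = -3636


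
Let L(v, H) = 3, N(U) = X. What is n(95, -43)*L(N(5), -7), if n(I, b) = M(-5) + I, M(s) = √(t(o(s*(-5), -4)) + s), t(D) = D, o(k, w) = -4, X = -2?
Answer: 285 + 9*I ≈ 285.0 + 9.0*I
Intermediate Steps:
N(U) = -2
M(s) = √(-4 + s)
n(I, b) = I + 3*I (n(I, b) = √(-4 - 5) + I = √(-9) + I = 3*I + I = I + 3*I)
n(95, -43)*L(N(5), -7) = (95 + 3*I)*3 = 285 + 9*I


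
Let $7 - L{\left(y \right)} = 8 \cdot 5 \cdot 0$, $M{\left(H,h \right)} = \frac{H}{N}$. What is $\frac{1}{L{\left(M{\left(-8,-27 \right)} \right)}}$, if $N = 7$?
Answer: $\frac{1}{7} \approx 0.14286$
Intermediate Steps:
$M{\left(H,h \right)} = \frac{H}{7}$
$L{\left(y \right)} = 7$ ($L{\left(y \right)} = 7 - 8 \cdot 5 \cdot 0 = 7 - 40 \cdot 0 = 7 - 0 = 7 + 0 = 7$)
$\frac{1}{L{\left(M{\left(-8,-27 \right)} \right)}} = \frac{1}{7}$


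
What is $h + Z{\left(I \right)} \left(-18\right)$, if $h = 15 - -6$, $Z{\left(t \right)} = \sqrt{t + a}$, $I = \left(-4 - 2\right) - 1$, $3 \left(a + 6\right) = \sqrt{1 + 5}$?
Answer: $21 - 6 \sqrt{-117 + 3 \sqrt{6}} \approx 21.0 - 62.829 i$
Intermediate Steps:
$a = -6 + \frac{\sqrt{6}}{3}$ ($a = -6 + \frac{\sqrt{1 + 5}}{3} = -6 + \frac{\sqrt{6}}{3} \approx -5.1835$)
$I = -7$ ($I = -6 - 1 = -7$)
$Z{\left(t \right)} = \sqrt{-6 + t + \frac{\sqrt{6}}{3}}$ ($Z{\left(t \right)} = \sqrt{t - \left(6 - \frac{\sqrt{6}}{3}\right)} = \sqrt{-6 + t + \frac{\sqrt{6}}{3}}$)
$h = 21$ ($h = 15 + 6 = 21$)
$h + Z{\left(I \right)} \left(-18\right) = 21 + \frac{\sqrt{-54 + 3 \sqrt{6} + 9 \left(-7\right)}}{3} \left(-18\right) = 21 + \frac{\sqrt{-54 + 3 \sqrt{6} - 63}}{3} \left(-18\right) = 21 + \frac{\sqrt{-117 + 3 \sqrt{6}}}{3} \left(-18\right) = 21 - 6 \sqrt{-117 + 3 \sqrt{6}}$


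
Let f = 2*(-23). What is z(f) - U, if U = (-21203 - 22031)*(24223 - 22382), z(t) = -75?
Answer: 79593719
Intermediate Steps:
f = -46
U = -79593794 (U = -43234*1841 = -79593794)
z(f) - U = -75 - 1*(-79593794) = -75 + 79593794 = 79593719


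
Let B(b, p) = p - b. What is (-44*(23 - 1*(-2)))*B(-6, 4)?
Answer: -11000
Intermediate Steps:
(-44*(23 - 1*(-2)))*B(-6, 4) = (-44*(23 - 1*(-2)))*(4 - 1*(-6)) = (-44*(23 + 2))*(4 + 6) = -44*25*10 = -1100*10 = -11000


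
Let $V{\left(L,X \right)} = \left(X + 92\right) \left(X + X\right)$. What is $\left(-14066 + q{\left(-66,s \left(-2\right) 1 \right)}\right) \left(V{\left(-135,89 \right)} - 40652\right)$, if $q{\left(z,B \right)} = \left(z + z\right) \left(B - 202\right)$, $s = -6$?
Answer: $-92892076$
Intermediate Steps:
$V{\left(L,X \right)} = 2 X \left(92 + X\right)$ ($V{\left(L,X \right)} = \left(92 + X\right) 2 X = 2 X \left(92 + X\right)$)
$q{\left(z,B \right)} = 2 z \left(-202 + B\right)$
$\left(-14066 + q{\left(-66,s \left(-2\right) 1 \right)}\right) \left(V{\left(-135,89 \right)} - 40652\right) = \left(-14066 + 2 \left(-66\right) \left(-202 + \left(-6\right) \left(-2\right) 1\right)\right) \left(2 \cdot 89 \left(92 + 89\right) - 40652\right) = \left(-14066 + 2 \left(-66\right) \left(-202 + 12 \cdot 1\right)\right) \left(2 \cdot 89 \cdot 181 - 40652\right) = \left(-14066 + 2 \left(-66\right) \left(-202 + 12\right)\right) \left(32218 - 40652\right) = \left(-14066 + 2 \left(-66\right) \left(-190\right)\right) \left(-8434\right) = \left(-14066 + 25080\right) \left(-8434\right) = 11014 \left(-8434\right) = -92892076$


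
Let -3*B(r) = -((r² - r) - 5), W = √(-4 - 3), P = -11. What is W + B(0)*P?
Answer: 55/3 + I*√7 ≈ 18.333 + 2.6458*I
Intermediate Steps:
W = I*√7 (W = √(-7) = I*√7 ≈ 2.6458*I)
B(r) = -5/3 - r/3 + r²/3 (B(r) = -(-1)*((r² - r) - 5)/3 = -(-1)*(-5 + r² - r)/3 = -(5 + r - r²)/3 = -5/3 - r/3 + r²/3)
W + B(0)*P = I*√7 + (-5/3 - ⅓*0 + (⅓)*0²)*(-11) = I*√7 + (-5/3 + 0 + (⅓)*0)*(-11) = I*√7 + (-5/3 + 0 + 0)*(-11) = I*√7 - 5/3*(-11) = I*√7 + 55/3 = 55/3 + I*√7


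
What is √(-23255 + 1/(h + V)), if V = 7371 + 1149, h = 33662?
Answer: 3*I*√4597568077382/42182 ≈ 152.5*I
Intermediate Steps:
V = 8520
√(-23255 + 1/(h + V)) = √(-23255 + 1/(33662 + 8520)) = √(-23255 + 1/42182) = √(-980942409/42182) = 3*I*√4597568077382/42182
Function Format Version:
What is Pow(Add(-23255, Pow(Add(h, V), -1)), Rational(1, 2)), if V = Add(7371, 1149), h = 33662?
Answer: Mul(Rational(3, 42182), I, Pow(4597568077382, Rational(1, 2))) ≈ Mul(152.50, I)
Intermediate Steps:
V = 8520
Pow(Add(-23255, Pow(Add(h, V), -1)), Rational(1, 2)) = Pow(Add(-23255, Pow(Add(33662, 8520), -1)), Rational(1, 2)) = Pow(Add(-23255, Pow(42182, -1)), Rational(1, 2)) = Pow(Add(-23255, Rational(1, 42182)), Rational(1, 2)) = Pow(Rational(-980942409, 42182), Rational(1, 2)) = Mul(Rational(3, 42182), I, Pow(4597568077382, Rational(1, 2)))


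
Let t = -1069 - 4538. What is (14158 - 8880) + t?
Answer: -329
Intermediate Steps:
t = -5607
(14158 - 8880) + t = (14158 - 8880) - 5607 = 5278 - 5607 = -329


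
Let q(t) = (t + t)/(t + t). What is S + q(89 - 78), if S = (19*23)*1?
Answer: 438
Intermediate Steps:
q(t) = 1 (q(t) = (2*t)/((2*t)) = (2*t)*(1/(2*t)) = 1)
S = 437 (S = 437*1 = 437)
S + q(89 - 78) = 437 + 1 = 438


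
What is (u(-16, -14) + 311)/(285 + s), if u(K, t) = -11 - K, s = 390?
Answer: 316/675 ≈ 0.46815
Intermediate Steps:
(u(-16, -14) + 311)/(285 + s) = ((-11 - 1*(-16)) + 311)/(285 + 390) = ((-11 + 16) + 311)/675 = (5 + 311)*(1/675) = 316*(1/675) = 316/675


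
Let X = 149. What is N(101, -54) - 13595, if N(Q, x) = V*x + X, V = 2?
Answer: -13554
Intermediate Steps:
N(Q, x) = 149 + 2*x (N(Q, x) = 2*x + 149 = 149 + 2*x)
N(101, -54) - 13595 = (149 + 2*(-54)) - 13595 = (149 - 108) - 13595 = 41 - 13595 = -13554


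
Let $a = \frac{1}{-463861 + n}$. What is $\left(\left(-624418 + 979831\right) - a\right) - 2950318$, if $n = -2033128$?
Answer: $- \frac{6479449241044}{2496989} \approx -2.5949 \cdot 10^{6}$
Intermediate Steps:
$a = - \frac{1}{2496989}$ ($a = \frac{1}{-463861 - 2033128} = \frac{1}{-2496989} = - \frac{1}{2496989} \approx -4.0048 \cdot 10^{-7}$)
$\left(\left(-624418 + 979831\right) - a\right) - 2950318 = \left(\left(-624418 + 979831\right) - - \frac{1}{2496989}\right) - 2950318 = \left(355413 + \frac{1}{2496989}\right) - 2950318 = \frac{887462351458}{2496989} - 2950318 = - \frac{6479449241044}{2496989}$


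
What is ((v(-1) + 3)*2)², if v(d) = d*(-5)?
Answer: 256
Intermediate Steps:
v(d) = -5*d
((v(-1) + 3)*2)² = ((-5*(-1) + 3)*2)² = ((5 + 3)*2)² = (8*2)² = 16² = 256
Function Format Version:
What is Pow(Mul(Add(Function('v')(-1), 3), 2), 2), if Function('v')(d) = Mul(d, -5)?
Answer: 256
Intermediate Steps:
Function('v')(d) = Mul(-5, d)
Pow(Mul(Add(Function('v')(-1), 3), 2), 2) = Pow(Mul(Add(Mul(-5, -1), 3), 2), 2) = Pow(Mul(Add(5, 3), 2), 2) = Pow(Mul(8, 2), 2) = Pow(16, 2) = 256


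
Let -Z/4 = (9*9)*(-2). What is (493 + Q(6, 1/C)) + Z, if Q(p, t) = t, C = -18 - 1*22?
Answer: 45639/40 ≈ 1141.0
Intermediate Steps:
C = -40 (C = -18 - 22 = -40)
Z = 648 (Z = -4*9*9*(-2) = -324*(-2) = -4*(-162) = 648)
(493 + Q(6, 1/C)) + Z = (493 + 1/(-40)) + 648 = (493 - 1/40) + 648 = 19719/40 + 648 = 45639/40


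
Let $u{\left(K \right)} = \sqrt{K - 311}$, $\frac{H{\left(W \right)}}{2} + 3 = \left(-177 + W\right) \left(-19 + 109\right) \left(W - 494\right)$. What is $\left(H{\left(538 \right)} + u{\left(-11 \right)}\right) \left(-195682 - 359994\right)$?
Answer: $-1588741031064 - 555676 i \sqrt{322} \approx -1.5887 \cdot 10^{12} - 9.9712 \cdot 10^{6} i$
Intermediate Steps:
$H{\left(W \right)} = -6 + 2 \left(-15930 + 90 W\right) \left(-494 + W\right)$ ($H{\left(W \right)} = -6 + 2 \left(-177 + W\right) \left(-19 + 109\right) \left(W - 494\right) = -6 + 2 \left(-177 + W\right) 90 \left(-494 + W\right) = -6 + 2 \left(-15930 + 90 W\right) \left(-494 + W\right)$)
$u{\left(K \right)} = \sqrt{-311 + K}$
$\left(H{\left(538 \right)} + u{\left(-11 \right)}\right) \left(-195682 - 359994\right) = \left(\left(15738834 - 64979640 + 180 \cdot 538^{2}\right) + \sqrt{-311 - 11}\right) \left(-195682 - 359994\right) = \left(\left(15738834 - 64979640 + 180 \cdot 289444\right) + \sqrt{-322}\right) \left(-555676\right) = \left(\left(15738834 - 64979640 + 52099920\right) + i \sqrt{322}\right) \left(-555676\right) = \left(2859114 + i \sqrt{322}\right) \left(-555676\right) = -1588741031064 - 555676 i \sqrt{322}$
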